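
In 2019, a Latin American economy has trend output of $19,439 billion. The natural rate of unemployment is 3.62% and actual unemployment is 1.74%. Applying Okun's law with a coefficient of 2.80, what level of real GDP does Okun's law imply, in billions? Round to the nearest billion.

$20,462 billion

Unemployment gap = 1.74 - 3.62 = -1.88 points, so the output gap is -2.8 × (-1.88) = 5.264%.
Actual GDP = 19439 × (1 + 5.264/100) = 19439 × 1.05264 ≈ 20462 billion.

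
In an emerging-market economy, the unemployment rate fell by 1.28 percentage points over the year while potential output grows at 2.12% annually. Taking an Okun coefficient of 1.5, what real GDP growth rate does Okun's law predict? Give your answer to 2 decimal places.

4.04%

Growth-rate Okun's law: g_Y = g_Y* - β × Δu.
g_Y = 2.12 - 1.5 × (-1.28) = 2.12 + 1.92 = 4.04%, i.e. 4.04% to 2 d.p.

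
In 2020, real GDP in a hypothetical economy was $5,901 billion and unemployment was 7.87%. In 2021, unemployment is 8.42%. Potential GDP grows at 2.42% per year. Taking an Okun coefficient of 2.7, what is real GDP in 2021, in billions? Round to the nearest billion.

Δu = 8.42 - 7.87 = 0.55 points.
Okun's law (growth form): g_Y = g_Y* - β × Δu = 2.42 - 2.7 × (0.55) = 2.42 - 1.485 = 0.935%.
Real GDP in the next year = 5901 × (1 + 0.935/100) = 5901 × 1.00935 ≈ 5956 billion.

$5,956 billion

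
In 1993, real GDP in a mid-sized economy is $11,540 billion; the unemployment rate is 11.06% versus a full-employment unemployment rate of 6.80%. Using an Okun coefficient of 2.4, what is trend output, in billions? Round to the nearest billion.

Unemployment gap = 11.06 - 6.8 = 4.26 points, so output gap = -2.4 × 4.26 = -10.224%.
Since Y = Y* × (1 + gap/100), Y* = 11540/0.89776 ≈ 12854 billion.

$12,854 billion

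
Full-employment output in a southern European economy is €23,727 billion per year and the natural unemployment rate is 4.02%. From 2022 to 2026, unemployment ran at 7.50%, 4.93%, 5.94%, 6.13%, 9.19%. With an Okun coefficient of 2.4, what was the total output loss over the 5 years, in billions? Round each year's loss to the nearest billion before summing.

€7,739 billion

Year 2022: gap = -2.4 × (7.5 - 4.02) = -8.352%, loss ≈ 23727 × 8.352/100 ≈ 1982.
Year 2023: gap = -2.4 × (4.93 - 4.02) = -2.184%, loss ≈ 23727 × 2.184/100 ≈ 518.
Year 2024: gap = -2.4 × (5.94 - 4.02) = -4.608%, loss ≈ 23727 × 4.608/100 ≈ 1093.
Year 2025: gap = -2.4 × (6.13 - 4.02) = -5.064%, loss ≈ 23727 × 5.064/100 ≈ 1202.
Year 2026: gap = -2.4 × (9.19 - 4.02) = -12.408%, loss ≈ 23727 × 12.408/100 ≈ 2944.
Total lost output = 1982 + 518 + 1093 + 1202 + 2944 = 7739 billion.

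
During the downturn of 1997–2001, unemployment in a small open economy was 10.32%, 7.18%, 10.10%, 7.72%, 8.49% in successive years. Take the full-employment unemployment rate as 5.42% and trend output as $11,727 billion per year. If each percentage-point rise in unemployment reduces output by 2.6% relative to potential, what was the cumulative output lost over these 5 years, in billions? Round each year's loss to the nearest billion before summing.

$5,095 billion

Year 1997: gap = -2.6 × (10.32 - 5.42) = -12.74%, loss ≈ 11727 × 12.74/100 ≈ 1494.
Year 1998: gap = -2.6 × (7.18 - 5.42) = -4.576%, loss ≈ 11727 × 4.576/100 ≈ 537.
Year 1999: gap = -2.6 × (10.1 - 5.42) = -12.168%, loss ≈ 11727 × 12.168/100 ≈ 1427.
Year 2000: gap = -2.6 × (7.72 - 5.42) = -5.98%, loss ≈ 11727 × 5.98/100 ≈ 701.
Year 2001: gap = -2.6 × (8.49 - 5.42) = -7.982%, loss ≈ 11727 × 7.982/100 ≈ 936.
Total lost output = 1494 + 537 + 1427 + 701 + 936 = 5095 billion.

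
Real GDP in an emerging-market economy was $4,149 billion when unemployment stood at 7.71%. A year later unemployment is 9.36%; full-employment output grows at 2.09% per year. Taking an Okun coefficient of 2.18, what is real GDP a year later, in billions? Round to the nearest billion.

Δu = 9.36 - 7.71 = 1.65 points.
Okun's law (growth form): g_Y = g_Y* - β × Δu = 2.09 - 2.18 × (1.65) = 2.09 - 3.597 = -1.507%.
Real GDP in the next year = 4149 × (1 - 1.507/100) = 4149 × 0.98493 ≈ 4086 billion.

$4,086 billion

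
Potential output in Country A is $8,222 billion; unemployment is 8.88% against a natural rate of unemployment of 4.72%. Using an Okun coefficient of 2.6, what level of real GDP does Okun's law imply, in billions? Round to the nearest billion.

$7,333 billion

Unemployment gap = 8.88 - 4.72 = 4.16 points, so the output gap is -2.6 × 4.16 = -10.816%.
Actual GDP = 8222 × (1 - 10.816/100) = 8222 × 0.89184 ≈ 7333 billion.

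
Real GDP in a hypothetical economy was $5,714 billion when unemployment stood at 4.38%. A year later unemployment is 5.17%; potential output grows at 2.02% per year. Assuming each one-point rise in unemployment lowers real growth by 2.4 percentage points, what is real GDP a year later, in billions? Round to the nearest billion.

$5,721 billion

Δu = 5.17 - 4.38 = 0.79 points.
Okun's law (growth form): g_Y = g_Y* - β × Δu = 2.02 - 2.4 × (0.79) = 2.02 - 1.896 = 0.124%.
Real GDP in the next year = 5714 × (1 + 0.124/100) = 5714 × 1.00124 ≈ 5721 billion.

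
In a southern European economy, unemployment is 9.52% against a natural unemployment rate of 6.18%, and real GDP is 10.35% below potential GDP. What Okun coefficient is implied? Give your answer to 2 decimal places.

β ≈ 3.10

Okun's law: output gap = -β × (u - u*).
-10.35 = -β × (9.52 - 6.18) = -β × 3.34, so β = 10.35/3.34 = 3.10.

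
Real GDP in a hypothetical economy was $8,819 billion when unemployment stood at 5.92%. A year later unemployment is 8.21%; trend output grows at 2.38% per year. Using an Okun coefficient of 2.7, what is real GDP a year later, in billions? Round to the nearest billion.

$8,484 billion

Δu = 8.21 - 5.92 = 2.29 points.
Okun's law (growth form): g_Y = g_Y* - β × Δu = 2.38 - 2.7 × (2.29) = 2.38 - 6.183 = -3.803%.
Real GDP in the next year = 8819 × (1 - 3.803/100) = 8819 × 0.96197 ≈ 8484 billion.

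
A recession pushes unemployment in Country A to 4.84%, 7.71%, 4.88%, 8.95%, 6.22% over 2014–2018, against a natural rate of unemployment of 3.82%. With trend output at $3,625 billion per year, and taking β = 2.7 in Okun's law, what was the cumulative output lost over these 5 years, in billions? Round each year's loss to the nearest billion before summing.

Year 2014: gap = -2.7 × (4.84 - 3.82) = -2.754%, loss ≈ 3625 × 2.754/100 ≈ 100.
Year 2015: gap = -2.7 × (7.71 - 3.82) = -10.503%, loss ≈ 3625 × 10.503/100 ≈ 381.
Year 2016: gap = -2.7 × (4.88 - 3.82) = -2.862%, loss ≈ 3625 × 2.862/100 ≈ 104.
Year 2017: gap = -2.7 × (8.95 - 3.82) = -13.851%, loss ≈ 3625 × 13.851/100 ≈ 502.
Year 2018: gap = -2.7 × (6.22 - 3.82) = -6.48%, loss ≈ 3625 × 6.48/100 ≈ 235.
Total lost output = 100 + 381 + 104 + 502 + 235 = 1322 billion.

$1,322 billion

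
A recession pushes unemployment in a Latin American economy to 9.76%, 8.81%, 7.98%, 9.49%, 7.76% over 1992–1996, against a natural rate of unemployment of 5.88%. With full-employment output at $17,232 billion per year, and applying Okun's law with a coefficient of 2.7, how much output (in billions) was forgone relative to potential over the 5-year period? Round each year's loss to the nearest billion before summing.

$6,700 billion

Year 1992: gap = -2.7 × (9.76 - 5.88) = -10.476%, loss ≈ 17232 × 10.476/100 ≈ 1805.
Year 1993: gap = -2.7 × (8.81 - 5.88) = -7.911%, loss ≈ 17232 × 7.911/100 ≈ 1363.
Year 1994: gap = -2.7 × (7.98 - 5.88) = -5.67%, loss ≈ 17232 × 5.67/100 ≈ 977.
Year 1995: gap = -2.7 × (9.49 - 5.88) = -9.747%, loss ≈ 17232 × 9.747/100 ≈ 1680.
Year 1996: gap = -2.7 × (7.76 - 5.88) = -5.076%, loss ≈ 17232 × 5.076/100 ≈ 875.
Total lost output = 1805 + 1363 + 977 + 1680 + 875 = 6700 billion.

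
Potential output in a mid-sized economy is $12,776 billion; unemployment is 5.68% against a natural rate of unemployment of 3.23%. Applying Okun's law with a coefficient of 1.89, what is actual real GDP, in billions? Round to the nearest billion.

$12,184 billion

Unemployment gap = 5.68 - 3.23 = 2.45 points, so the output gap is -1.89 × 2.45 = -4.6305%.
Actual GDP = 12776 × (1 - 4.6305/100) = 12776 × 0.953695 ≈ 12184 billion.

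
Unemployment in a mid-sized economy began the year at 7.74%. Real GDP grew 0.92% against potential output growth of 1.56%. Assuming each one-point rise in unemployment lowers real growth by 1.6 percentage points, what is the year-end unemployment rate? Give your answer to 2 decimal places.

8.14%

Growth-rate Okun's law: g_Y = g_Y* - β × Δu, so Δu = (g_Y* - g_Y)/β.
Δu = (1.56 - 0.92)/1.6 = 0.64/1.6 = 0.40 percentage points.
Year-end unemployment = 7.74 + 0.4 = 8.14%.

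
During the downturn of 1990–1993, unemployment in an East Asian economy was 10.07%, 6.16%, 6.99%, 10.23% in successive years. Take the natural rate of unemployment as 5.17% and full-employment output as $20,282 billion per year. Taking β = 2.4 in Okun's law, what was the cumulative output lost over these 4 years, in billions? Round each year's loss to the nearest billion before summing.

Year 1990: gap = -2.4 × (10.07 - 5.17) = -11.76%, loss ≈ 20282 × 11.76/100 ≈ 2385.
Year 1991: gap = -2.4 × (6.16 - 5.17) = -2.376%, loss ≈ 20282 × 2.376/100 ≈ 482.
Year 1992: gap = -2.4 × (6.99 - 5.17) = -4.368%, loss ≈ 20282 × 4.368/100 ≈ 886.
Year 1993: gap = -2.4 × (10.23 - 5.17) = -12.144%, loss ≈ 20282 × 12.144/100 ≈ 2463.
Total lost output = 2385 + 482 + 886 + 2463 = 6216 billion.

$6,216 billion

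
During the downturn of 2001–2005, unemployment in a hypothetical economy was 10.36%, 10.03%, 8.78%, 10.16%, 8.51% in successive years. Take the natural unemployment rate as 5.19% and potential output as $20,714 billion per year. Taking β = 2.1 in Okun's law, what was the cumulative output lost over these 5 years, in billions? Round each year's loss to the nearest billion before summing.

$9,522 billion

Year 2001: gap = -2.1 × (10.36 - 5.19) = -10.857%, loss ≈ 20714 × 10.857/100 ≈ 2249.
Year 2002: gap = -2.1 × (10.03 - 5.19) = -10.164%, loss ≈ 20714 × 10.164/100 ≈ 2105.
Year 2003: gap = -2.1 × (8.78 - 5.19) = -7.539%, loss ≈ 20714 × 7.539/100 ≈ 1562.
Year 2004: gap = -2.1 × (10.16 - 5.19) = -10.437%, loss ≈ 20714 × 10.437/100 ≈ 2162.
Year 2005: gap = -2.1 × (8.51 - 5.19) = -6.972%, loss ≈ 20714 × 6.972/100 ≈ 1444.
Total lost output = 2249 + 2105 + 1562 + 2162 + 1444 = 9522 billion.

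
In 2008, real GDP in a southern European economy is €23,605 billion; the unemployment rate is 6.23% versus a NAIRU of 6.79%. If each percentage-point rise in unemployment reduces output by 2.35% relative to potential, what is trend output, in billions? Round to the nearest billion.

€23,298 billion

Unemployment gap = 6.23 - 6.79 = -0.56 points, so output gap = -2.35 × (-0.56) = 1.316%.
Since Y = Y* × (1 + gap/100), Y* = 23605/1.01316 ≈ 23298 billion.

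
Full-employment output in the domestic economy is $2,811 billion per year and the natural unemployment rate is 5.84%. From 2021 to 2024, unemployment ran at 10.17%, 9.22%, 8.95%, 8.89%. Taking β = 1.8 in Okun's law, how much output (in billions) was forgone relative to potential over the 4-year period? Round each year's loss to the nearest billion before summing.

$701 billion

Year 2021: gap = -1.8 × (10.17 - 5.84) = -7.794%, loss ≈ 2811 × 7.794/100 ≈ 219.
Year 2022: gap = -1.8 × (9.22 - 5.84) = -6.084%, loss ≈ 2811 × 6.084/100 ≈ 171.
Year 2023: gap = -1.8 × (8.95 - 5.84) = -5.598%, loss ≈ 2811 × 5.598/100 ≈ 157.
Year 2024: gap = -1.8 × (8.89 - 5.84) = -5.49%, loss ≈ 2811 × 5.49/100 ≈ 154.
Total lost output = 219 + 171 + 157 + 154 = 701 billion.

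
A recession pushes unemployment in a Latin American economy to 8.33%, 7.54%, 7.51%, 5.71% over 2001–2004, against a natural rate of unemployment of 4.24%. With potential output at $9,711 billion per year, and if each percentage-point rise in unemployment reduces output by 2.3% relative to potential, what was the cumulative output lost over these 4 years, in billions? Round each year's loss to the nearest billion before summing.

Year 2001: gap = -2.3 × (8.33 - 4.24) = -9.407%, loss ≈ 9711 × 9.407/100 ≈ 914.
Year 2002: gap = -2.3 × (7.54 - 4.24) = -7.59%, loss ≈ 9711 × 7.59/100 ≈ 737.
Year 2003: gap = -2.3 × (7.51 - 4.24) = -7.521%, loss ≈ 9711 × 7.521/100 ≈ 730.
Year 2004: gap = -2.3 × (5.71 - 4.24) = -3.381%, loss ≈ 9711 × 3.381/100 ≈ 328.
Total lost output = 914 + 737 + 730 + 328 = 2709 billion.

$2,709 billion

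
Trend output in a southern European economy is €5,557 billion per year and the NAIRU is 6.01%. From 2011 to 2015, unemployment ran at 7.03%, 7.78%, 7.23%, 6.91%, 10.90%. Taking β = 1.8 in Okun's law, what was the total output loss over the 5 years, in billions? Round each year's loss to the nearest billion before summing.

Year 2011: gap = -1.8 × (7.03 - 6.01) = -1.836%, loss ≈ 5557 × 1.836/100 ≈ 102.
Year 2012: gap = -1.8 × (7.78 - 6.01) = -3.186%, loss ≈ 5557 × 3.186/100 ≈ 177.
Year 2013: gap = -1.8 × (7.23 - 6.01) = -2.196%, loss ≈ 5557 × 2.196/100 ≈ 122.
Year 2014: gap = -1.8 × (6.91 - 6.01) = -1.62%, loss ≈ 5557 × 1.62/100 ≈ 90.
Year 2015: gap = -1.8 × (10.9 - 6.01) = -8.802%, loss ≈ 5557 × 8.802/100 ≈ 489.
Total lost output = 102 + 177 + 122 + 90 + 489 = 980 billion.

€980 billion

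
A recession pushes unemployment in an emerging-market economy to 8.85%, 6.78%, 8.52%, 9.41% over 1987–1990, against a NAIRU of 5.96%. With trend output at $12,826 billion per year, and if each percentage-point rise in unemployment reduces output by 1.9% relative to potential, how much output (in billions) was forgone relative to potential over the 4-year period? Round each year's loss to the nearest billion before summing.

Year 1987: gap = -1.9 × (8.85 - 5.96) = -5.491%, loss ≈ 12826 × 5.491/100 ≈ 704.
Year 1988: gap = -1.9 × (6.78 - 5.96) = -1.558%, loss ≈ 12826 × 1.558/100 ≈ 200.
Year 1989: gap = -1.9 × (8.52 - 5.96) = -4.864%, loss ≈ 12826 × 4.864/100 ≈ 624.
Year 1990: gap = -1.9 × (9.41 - 5.96) = -6.555%, loss ≈ 12826 × 6.555/100 ≈ 841.
Total lost output = 704 + 200 + 624 + 841 = 2369 billion.

$2,369 billion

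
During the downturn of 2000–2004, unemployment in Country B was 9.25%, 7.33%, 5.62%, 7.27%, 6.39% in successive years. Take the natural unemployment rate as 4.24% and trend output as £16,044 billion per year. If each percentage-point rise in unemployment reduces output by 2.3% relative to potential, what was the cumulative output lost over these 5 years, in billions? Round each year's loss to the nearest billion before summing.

Year 2000: gap = -2.3 × (9.25 - 4.24) = -11.523%, loss ≈ 16044 × 11.523/100 ≈ 1849.
Year 2001: gap = -2.3 × (7.33 - 4.24) = -7.107%, loss ≈ 16044 × 7.107/100 ≈ 1140.
Year 2002: gap = -2.3 × (5.62 - 4.24) = -3.174%, loss ≈ 16044 × 3.174/100 ≈ 509.
Year 2003: gap = -2.3 × (7.27 - 4.24) = -6.969%, loss ≈ 16044 × 6.969/100 ≈ 1118.
Year 2004: gap = -2.3 × (6.39 - 4.24) = -4.945%, loss ≈ 16044 × 4.945/100 ≈ 793.
Total lost output = 1849 + 1140 + 509 + 1118 + 793 = 5409 billion.

£5,409 billion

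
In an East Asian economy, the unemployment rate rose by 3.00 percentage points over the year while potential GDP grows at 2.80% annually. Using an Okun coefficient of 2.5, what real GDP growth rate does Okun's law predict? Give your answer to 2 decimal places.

-4.70%

Growth-rate Okun's law: g_Y = g_Y* - β × Δu.
g_Y = 2.80 - 2.5 × (3.00) = 2.8 - 7.5 = -4.7%, i.e. -4.70% to 2 d.p.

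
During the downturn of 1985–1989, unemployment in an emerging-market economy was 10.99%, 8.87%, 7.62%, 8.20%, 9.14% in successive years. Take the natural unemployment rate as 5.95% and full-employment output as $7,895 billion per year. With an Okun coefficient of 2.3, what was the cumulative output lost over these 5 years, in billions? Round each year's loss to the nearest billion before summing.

Year 1985: gap = -2.3 × (10.99 - 5.95) = -11.592%, loss ≈ 7895 × 11.592/100 ≈ 915.
Year 1986: gap = -2.3 × (8.87 - 5.95) = -6.716%, loss ≈ 7895 × 6.716/100 ≈ 530.
Year 1987: gap = -2.3 × (7.62 - 5.95) = -3.841%, loss ≈ 7895 × 3.841/100 ≈ 303.
Year 1988: gap = -2.3 × (8.2 - 5.95) = -5.175%, loss ≈ 7895 × 5.175/100 ≈ 409.
Year 1989: gap = -2.3 × (9.14 - 5.95) = -7.337%, loss ≈ 7895 × 7.337/100 ≈ 579.
Total lost output = 915 + 530 + 303 + 409 + 579 = 2736 billion.

$2,736 billion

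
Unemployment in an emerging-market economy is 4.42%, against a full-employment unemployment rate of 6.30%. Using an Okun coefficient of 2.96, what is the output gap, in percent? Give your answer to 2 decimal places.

5.56%

The unemployment gap is 4.42 - 6.3 = -1.88 percentage points.
Okun's law gives an output gap of -2.96 × (-1.88) = 5.5648%, i.e. 5.56% above potential.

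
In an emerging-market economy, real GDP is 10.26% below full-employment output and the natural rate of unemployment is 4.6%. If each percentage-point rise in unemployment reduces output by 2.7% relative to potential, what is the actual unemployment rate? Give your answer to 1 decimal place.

From Okun's law, u - u* = -(output gap)/β = -(-10.26)/2.7 = 3.8 points.
So u = 4.6 + 3.8 = 8.4%.

8.4%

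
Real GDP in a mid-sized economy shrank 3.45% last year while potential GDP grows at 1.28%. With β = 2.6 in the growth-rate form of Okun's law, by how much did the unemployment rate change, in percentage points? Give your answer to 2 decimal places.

Growth-rate Okun's law: g_Y = g_Y* - β × Δu, so Δu = (g_Y* - g_Y)/β.
Δu = (1.28 + 3.45)/2.6 = 4.73/2.6 = 1.82 percentage points.

1.82 percentage points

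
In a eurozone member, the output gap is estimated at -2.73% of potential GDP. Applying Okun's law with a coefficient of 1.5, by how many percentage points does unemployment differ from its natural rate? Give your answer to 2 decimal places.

Okun's law: output gap = -β × (u - u*), so u - u* = -(output gap)/β.
u - u* = -(-2.73)/1.5 = 1.82 percentage points.

1.82 percentage points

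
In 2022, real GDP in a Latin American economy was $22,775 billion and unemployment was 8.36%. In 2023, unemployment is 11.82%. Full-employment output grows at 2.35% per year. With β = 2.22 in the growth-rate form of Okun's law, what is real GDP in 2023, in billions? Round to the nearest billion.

$21,561 billion

Δu = 11.82 - 8.36 = 3.46 points.
Okun's law (growth form): g_Y = g_Y* - β × Δu = 2.35 - 2.22 × (3.46) = 2.35 - 7.6812 = -5.3312%.
Real GDP in the next year = 22775 × (1 - 5.3312/100) = 22775 × 0.946688 ≈ 21561 billion.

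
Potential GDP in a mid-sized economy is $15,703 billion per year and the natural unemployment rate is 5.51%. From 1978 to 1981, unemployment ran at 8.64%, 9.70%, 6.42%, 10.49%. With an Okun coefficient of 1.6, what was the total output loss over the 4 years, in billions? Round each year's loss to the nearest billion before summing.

Year 1978: gap = -1.6 × (8.64 - 5.51) = -5.008%, loss ≈ 15703 × 5.008/100 ≈ 786.
Year 1979: gap = -1.6 × (9.7 - 5.51) = -6.704%, loss ≈ 15703 × 6.704/100 ≈ 1053.
Year 1980: gap = -1.6 × (6.42 - 5.51) = -1.456%, loss ≈ 15703 × 1.456/100 ≈ 229.
Year 1981: gap = -1.6 × (10.49 - 5.51) = -7.968%, loss ≈ 15703 × 7.968/100 ≈ 1251.
Total lost output = 786 + 1053 + 229 + 1251 = 3319 billion.

$3,319 billion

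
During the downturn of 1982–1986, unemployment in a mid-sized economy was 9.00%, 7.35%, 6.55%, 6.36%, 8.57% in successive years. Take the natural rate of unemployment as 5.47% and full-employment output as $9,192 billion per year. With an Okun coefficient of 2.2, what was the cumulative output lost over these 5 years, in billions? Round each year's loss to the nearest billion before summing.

Year 1982: gap = -2.2 × (9 - 5.47) = -7.766%, loss ≈ 9192 × 7.766/100 ≈ 714.
Year 1983: gap = -2.2 × (7.35 - 5.47) = -4.136%, loss ≈ 9192 × 4.136/100 ≈ 380.
Year 1984: gap = -2.2 × (6.55 - 5.47) = -2.376%, loss ≈ 9192 × 2.376/100 ≈ 218.
Year 1985: gap = -2.2 × (6.36 - 5.47) = -1.958%, loss ≈ 9192 × 1.958/100 ≈ 180.
Year 1986: gap = -2.2 × (8.57 - 5.47) = -6.82%, loss ≈ 9192 × 6.82/100 ≈ 627.
Total lost output = 714 + 380 + 218 + 180 + 627 = 2119 billion.

$2,119 billion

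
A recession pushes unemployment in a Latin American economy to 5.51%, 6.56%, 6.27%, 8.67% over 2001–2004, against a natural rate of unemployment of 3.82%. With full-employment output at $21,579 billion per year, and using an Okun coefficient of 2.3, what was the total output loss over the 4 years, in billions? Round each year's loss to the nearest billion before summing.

$5,822 billion

Year 2001: gap = -2.3 × (5.51 - 3.82) = -3.887%, loss ≈ 21579 × 3.887/100 ≈ 839.
Year 2002: gap = -2.3 × (6.56 - 3.82) = -6.302%, loss ≈ 21579 × 6.302/100 ≈ 1360.
Year 2003: gap = -2.3 × (6.27 - 3.82) = -5.635%, loss ≈ 21579 × 5.635/100 ≈ 1216.
Year 2004: gap = -2.3 × (8.67 - 3.82) = -11.155%, loss ≈ 21579 × 11.155/100 ≈ 2407.
Total lost output = 839 + 1360 + 1216 + 2407 = 5822 billion.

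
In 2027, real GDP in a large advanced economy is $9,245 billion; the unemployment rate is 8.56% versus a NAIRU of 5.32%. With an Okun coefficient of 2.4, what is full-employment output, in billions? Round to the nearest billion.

Unemployment gap = 8.56 - 5.32 = 3.24 points, so output gap = -2.4 × 3.24 = -7.776%.
Since Y = Y* × (1 + gap/100), Y* = 9245/0.92224 ≈ 10025 billion.

$10,025 billion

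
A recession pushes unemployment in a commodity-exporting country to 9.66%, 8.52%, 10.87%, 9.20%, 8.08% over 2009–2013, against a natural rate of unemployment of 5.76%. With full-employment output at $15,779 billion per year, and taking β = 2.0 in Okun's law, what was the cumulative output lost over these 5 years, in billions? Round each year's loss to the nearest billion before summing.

$5,533 billion

Year 2009: gap = -2.0 × (9.66 - 5.76) = -7.8%, loss ≈ 15779 × 7.8/100 ≈ 1231.
Year 2010: gap = -2.0 × (8.52 - 5.76) = -5.52%, loss ≈ 15779 × 5.52/100 ≈ 871.
Year 2011: gap = -2.0 × (10.87 - 5.76) = -10.22%, loss ≈ 15779 × 10.22/100 ≈ 1613.
Year 2012: gap = -2.0 × (9.2 - 5.76) = -6.88%, loss ≈ 15779 × 6.88/100 ≈ 1086.
Year 2013: gap = -2.0 × (8.08 - 5.76) = -4.64%, loss ≈ 15779 × 4.64/100 ≈ 732.
Total lost output = 1231 + 871 + 1613 + 1086 + 732 = 5533 billion.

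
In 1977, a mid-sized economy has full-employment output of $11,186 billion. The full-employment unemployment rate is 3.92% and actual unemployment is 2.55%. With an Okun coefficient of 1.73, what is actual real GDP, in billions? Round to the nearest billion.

Unemployment gap = 2.55 - 3.92 = -1.37 points, so the output gap is -1.73 × (-1.37) = 2.3701%.
Actual GDP = 11186 × (1 + 2.3701/100) = 11186 × 1.023701 ≈ 11451 billion.

$11,451 billion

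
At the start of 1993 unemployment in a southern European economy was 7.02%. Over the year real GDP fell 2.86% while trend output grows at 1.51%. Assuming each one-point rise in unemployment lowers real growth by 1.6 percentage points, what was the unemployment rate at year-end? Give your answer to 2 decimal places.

9.75%

Growth-rate Okun's law: g_Y = g_Y* - β × Δu, so Δu = (g_Y* - g_Y)/β.
Δu = (1.51 + 2.86)/1.6 = 4.37/1.6 = 2.73 percentage points.
Year-end unemployment = 7.02 + 2.73 = 9.75%.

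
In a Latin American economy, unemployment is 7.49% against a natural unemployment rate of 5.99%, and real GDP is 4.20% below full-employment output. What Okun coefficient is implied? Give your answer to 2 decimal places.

β ≈ 2.80

Okun's law: output gap = -β × (u - u*).
-4.20 = -β × (7.49 - 5.99) = -β × 1.5, so β = 4.2/1.5 = 2.80.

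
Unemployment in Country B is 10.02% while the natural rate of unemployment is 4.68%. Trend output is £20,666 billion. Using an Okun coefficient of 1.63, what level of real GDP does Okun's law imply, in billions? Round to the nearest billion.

£18,867 billion

Unemployment gap = 10.02 - 4.68 = 5.34 points, so the output gap is -1.63 × 5.34 = -8.7042%.
Actual GDP = 20666 × (1 - 8.7042/100) = 20666 × 0.912958 ≈ 18867 billion.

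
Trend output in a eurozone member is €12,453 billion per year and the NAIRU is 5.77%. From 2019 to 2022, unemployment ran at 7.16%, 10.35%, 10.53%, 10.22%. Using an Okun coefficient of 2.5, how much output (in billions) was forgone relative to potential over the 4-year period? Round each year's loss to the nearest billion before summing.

Year 2019: gap = -2.5 × (7.16 - 5.77) = -3.475%, loss ≈ 12453 × 3.475/100 ≈ 433.
Year 2020: gap = -2.5 × (10.35 - 5.77) = -11.45%, loss ≈ 12453 × 11.45/100 ≈ 1426.
Year 2021: gap = -2.5 × (10.53 - 5.77) = -11.9%, loss ≈ 12453 × 11.9/100 ≈ 1482.
Year 2022: gap = -2.5 × (10.22 - 5.77) = -11.125%, loss ≈ 12453 × 11.125/100 ≈ 1385.
Total lost output = 433 + 1426 + 1482 + 1385 = 4726 billion.

€4,726 billion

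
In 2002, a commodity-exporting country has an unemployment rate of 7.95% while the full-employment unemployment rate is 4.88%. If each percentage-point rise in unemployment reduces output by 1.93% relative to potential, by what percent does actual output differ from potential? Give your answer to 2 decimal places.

-5.93%

The unemployment gap is 7.95 - 4.88 = 3.07 percentage points.
Okun's law gives an output gap of -1.93 × 3.07 = -5.9251%, i.e. 5.93% below potential.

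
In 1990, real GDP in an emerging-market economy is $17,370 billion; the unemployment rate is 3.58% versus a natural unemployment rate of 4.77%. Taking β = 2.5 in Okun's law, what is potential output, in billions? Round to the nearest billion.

Unemployment gap = 3.58 - 4.77 = -1.19 points, so output gap = -2.5 × (-1.19) = 2.975%.
Since Y = Y* × (1 + gap/100), Y* = 17370/1.02975 ≈ 16868 billion.

$16,868 billion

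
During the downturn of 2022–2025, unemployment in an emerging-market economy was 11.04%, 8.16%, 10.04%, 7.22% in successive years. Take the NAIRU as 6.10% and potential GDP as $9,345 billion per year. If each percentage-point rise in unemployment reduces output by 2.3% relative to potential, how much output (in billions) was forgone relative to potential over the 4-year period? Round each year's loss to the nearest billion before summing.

$2,593 billion

Year 2022: gap = -2.3 × (11.04 - 6.1) = -11.362%, loss ≈ 9345 × 11.362/100 ≈ 1062.
Year 2023: gap = -2.3 × (8.16 - 6.1) = -4.738%, loss ≈ 9345 × 4.738/100 ≈ 443.
Year 2024: gap = -2.3 × (10.04 - 6.1) = -9.062%, loss ≈ 9345 × 9.062/100 ≈ 847.
Year 2025: gap = -2.3 × (7.22 - 6.1) = -2.576%, loss ≈ 9345 × 2.576/100 ≈ 241.
Total lost output = 1062 + 443 + 847 + 241 = 2593 billion.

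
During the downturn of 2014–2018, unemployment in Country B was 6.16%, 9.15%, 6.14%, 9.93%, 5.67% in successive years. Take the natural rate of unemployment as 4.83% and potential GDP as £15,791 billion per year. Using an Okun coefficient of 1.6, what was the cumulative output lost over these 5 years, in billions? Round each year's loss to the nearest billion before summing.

Year 2014: gap = -1.6 × (6.16 - 4.83) = -2.128%, loss ≈ 15791 × 2.128/100 ≈ 336.
Year 2015: gap = -1.6 × (9.15 - 4.83) = -6.912%, loss ≈ 15791 × 6.912/100 ≈ 1091.
Year 2016: gap = -1.6 × (6.14 - 4.83) = -2.096%, loss ≈ 15791 × 2.096/100 ≈ 331.
Year 2017: gap = -1.6 × (9.93 - 4.83) = -8.16%, loss ≈ 15791 × 8.16/100 ≈ 1289.
Year 2018: gap = -1.6 × (5.67 - 4.83) = -1.344%, loss ≈ 15791 × 1.344/100 ≈ 212.
Total lost output = 336 + 1091 + 331 + 1289 + 212 = 3259 billion.

£3,259 billion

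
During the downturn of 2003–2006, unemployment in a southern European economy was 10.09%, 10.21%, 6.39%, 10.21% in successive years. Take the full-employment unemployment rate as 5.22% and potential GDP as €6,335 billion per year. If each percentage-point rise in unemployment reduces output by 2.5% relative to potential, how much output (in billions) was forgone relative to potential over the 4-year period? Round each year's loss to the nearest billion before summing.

Year 2003: gap = -2.5 × (10.09 - 5.22) = -12.175%, loss ≈ 6335 × 12.175/100 ≈ 771.
Year 2004: gap = -2.5 × (10.21 - 5.22) = -12.475%, loss ≈ 6335 × 12.475/100 ≈ 790.
Year 2005: gap = -2.5 × (6.39 - 5.22) = -2.925%, loss ≈ 6335 × 2.925/100 ≈ 185.
Year 2006: gap = -2.5 × (10.21 - 5.22) = -12.475%, loss ≈ 6335 × 12.475/100 ≈ 790.
Total lost output = 771 + 790 + 185 + 790 = 2536 billion.

€2,536 billion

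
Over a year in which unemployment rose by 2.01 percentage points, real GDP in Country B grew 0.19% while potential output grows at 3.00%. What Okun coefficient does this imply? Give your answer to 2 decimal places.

β ≈ 1.40

Growth form: g_Y = g_Y* - β × Δu, so β = (g_Y* - g_Y)/Δu.
β = (3 - 0.19)/2.01 = 2.81/2.01 = 1.40.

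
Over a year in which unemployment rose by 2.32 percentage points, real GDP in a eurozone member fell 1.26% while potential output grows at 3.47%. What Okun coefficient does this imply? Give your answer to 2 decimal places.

Growth form: g_Y = g_Y* - β × Δu, so β = (g_Y* - g_Y)/Δu.
β = (3.47 + 1.26)/2.32 = 4.73/2.32 = 2.04.

β ≈ 2.04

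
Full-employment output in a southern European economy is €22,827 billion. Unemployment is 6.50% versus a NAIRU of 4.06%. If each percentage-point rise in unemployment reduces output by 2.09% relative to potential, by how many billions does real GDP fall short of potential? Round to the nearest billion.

Output gap = -2.09 × (6.5 - 4.06) = -2.09 × 2.44 = -5.0996%.
Actual GDP ≈ 22827 × 0.949004 ≈ 21663 billion, so the shortfall is 22827 - 21663 = 1164 billion.

€1,164 billion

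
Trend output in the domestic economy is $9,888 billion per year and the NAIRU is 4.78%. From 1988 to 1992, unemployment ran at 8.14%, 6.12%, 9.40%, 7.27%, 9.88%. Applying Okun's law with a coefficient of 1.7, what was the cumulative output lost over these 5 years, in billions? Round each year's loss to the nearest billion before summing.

$2,843 billion

Year 1988: gap = -1.7 × (8.14 - 4.78) = -5.712%, loss ≈ 9888 × 5.712/100 ≈ 565.
Year 1989: gap = -1.7 × (6.12 - 4.78) = -2.278%, loss ≈ 9888 × 2.278/100 ≈ 225.
Year 1990: gap = -1.7 × (9.4 - 4.78) = -7.854%, loss ≈ 9888 × 7.854/100 ≈ 777.
Year 1991: gap = -1.7 × (7.27 - 4.78) = -4.233%, loss ≈ 9888 × 4.233/100 ≈ 419.
Year 1992: gap = -1.7 × (9.88 - 4.78) = -8.67%, loss ≈ 9888 × 8.67/100 ≈ 857.
Total lost output = 565 + 225 + 777 + 419 + 857 = 2843 billion.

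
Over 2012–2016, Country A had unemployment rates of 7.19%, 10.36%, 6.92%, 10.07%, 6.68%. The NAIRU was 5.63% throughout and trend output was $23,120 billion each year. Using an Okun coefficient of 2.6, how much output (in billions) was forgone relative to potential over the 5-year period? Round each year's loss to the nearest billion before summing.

$7,856 billion

Year 2012: gap = -2.6 × (7.19 - 5.63) = -4.056%, loss ≈ 23120 × 4.056/100 ≈ 938.
Year 2013: gap = -2.6 × (10.36 - 5.63) = -12.298%, loss ≈ 23120 × 12.298/100 ≈ 2843.
Year 2014: gap = -2.6 × (6.92 - 5.63) = -3.354%, loss ≈ 23120 × 3.354/100 ≈ 775.
Year 2015: gap = -2.6 × (10.07 - 5.63) = -11.544%, loss ≈ 23120 × 11.544/100 ≈ 2669.
Year 2016: gap = -2.6 × (6.68 - 5.63) = -2.73%, loss ≈ 23120 × 2.73/100 ≈ 631.
Total lost output = 938 + 2843 + 775 + 2669 + 631 = 7856 billion.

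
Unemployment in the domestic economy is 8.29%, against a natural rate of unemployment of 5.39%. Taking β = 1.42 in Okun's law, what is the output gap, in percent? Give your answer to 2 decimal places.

The unemployment gap is 8.29 - 5.39 = 2.9 percentage points.
Okun's law gives an output gap of -1.42 × 2.9 = -4.118%, i.e. 4.12% below potential.

-4.12%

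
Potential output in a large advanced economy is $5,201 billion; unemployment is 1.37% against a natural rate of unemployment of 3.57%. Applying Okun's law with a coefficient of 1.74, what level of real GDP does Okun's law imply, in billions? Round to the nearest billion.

Unemployment gap = 1.37 - 3.57 = -2.2 points, so the output gap is -1.74 × (-2.2) = 3.828%.
Actual GDP = 5201 × (1 + 3.828/100) = 5201 × 1.03828 ≈ 5400 billion.

$5,400 billion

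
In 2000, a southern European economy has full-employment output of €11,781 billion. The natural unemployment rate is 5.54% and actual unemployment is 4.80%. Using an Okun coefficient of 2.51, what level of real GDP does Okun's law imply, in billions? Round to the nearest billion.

Unemployment gap = 4.8 - 5.54 = -0.74 points, so the output gap is -2.51 × (-0.74) = 1.8574%.
Actual GDP = 11781 × (1 + 1.8574/100) = 11781 × 1.018574 ≈ 12000 billion.

€12,000 billion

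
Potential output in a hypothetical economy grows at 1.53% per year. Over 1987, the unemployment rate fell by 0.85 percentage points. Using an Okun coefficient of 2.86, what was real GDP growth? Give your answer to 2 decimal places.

3.96%

Growth-rate Okun's law: g_Y = g_Y* - β × Δu.
g_Y = 1.53 - 2.86 × (-0.85) = 1.53 + 2.431 = 3.961%, i.e. 3.96% to 2 d.p.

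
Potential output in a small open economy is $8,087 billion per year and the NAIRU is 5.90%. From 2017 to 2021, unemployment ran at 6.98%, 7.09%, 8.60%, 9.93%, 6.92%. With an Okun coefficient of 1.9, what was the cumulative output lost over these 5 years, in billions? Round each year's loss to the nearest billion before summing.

Year 2017: gap = -1.9 × (6.98 - 5.9) = -2.052%, loss ≈ 8087 × 2.052/100 ≈ 166.
Year 2018: gap = -1.9 × (7.09 - 5.9) = -2.261%, loss ≈ 8087 × 2.261/100 ≈ 183.
Year 2019: gap = -1.9 × (8.6 - 5.9) = -5.13%, loss ≈ 8087 × 5.13/100 ≈ 415.
Year 2020: gap = -1.9 × (9.93 - 5.9) = -7.657%, loss ≈ 8087 × 7.657/100 ≈ 619.
Year 2021: gap = -1.9 × (6.92 - 5.9) = -1.938%, loss ≈ 8087 × 1.938/100 ≈ 157.
Total lost output = 166 + 183 + 415 + 619 + 157 = 1540 billion.

$1,540 billion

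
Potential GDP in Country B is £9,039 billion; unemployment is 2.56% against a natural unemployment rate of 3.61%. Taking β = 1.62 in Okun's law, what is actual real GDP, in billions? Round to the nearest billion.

£9,193 billion

Unemployment gap = 2.56 - 3.61 = -1.05 points, so the output gap is -1.62 × (-1.05) = 1.701%.
Actual GDP = 9039 × (1 + 1.701/100) = 9039 × 1.01701 ≈ 9193 billion.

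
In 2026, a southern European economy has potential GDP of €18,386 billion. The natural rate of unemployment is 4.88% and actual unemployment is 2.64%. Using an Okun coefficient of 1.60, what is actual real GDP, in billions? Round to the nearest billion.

Unemployment gap = 2.64 - 4.88 = -2.24 points, so the output gap is -1.6 × (-2.24) = 3.584%.
Actual GDP = 18386 × (1 + 3.584/100) = 18386 × 1.03584 ≈ 19045 billion.

€19,045 billion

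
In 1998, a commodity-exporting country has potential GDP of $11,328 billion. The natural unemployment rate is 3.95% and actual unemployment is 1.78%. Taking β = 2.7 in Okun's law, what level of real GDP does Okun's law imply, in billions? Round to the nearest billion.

Unemployment gap = 1.78 - 3.95 = -2.17 points, so the output gap is -2.7 × (-2.17) = 5.859%.
Actual GDP = 11328 × (1 + 5.859/100) = 11328 × 1.05859 ≈ 11992 billion.

$11,992 billion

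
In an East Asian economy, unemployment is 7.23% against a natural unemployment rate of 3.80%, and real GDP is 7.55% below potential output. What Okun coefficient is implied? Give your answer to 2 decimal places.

Okun's law: output gap = -β × (u - u*).
-7.55 = -β × (7.23 - 3.8) = -β × 3.43, so β = 7.55/3.43 = 2.20.

β ≈ 2.20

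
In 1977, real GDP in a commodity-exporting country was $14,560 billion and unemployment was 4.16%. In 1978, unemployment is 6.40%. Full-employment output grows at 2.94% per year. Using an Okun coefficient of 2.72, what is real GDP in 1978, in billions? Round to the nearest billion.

$14,101 billion

Δu = 6.4 - 4.16 = 2.24 points.
Okun's law (growth form): g_Y = g_Y* - β × Δu = 2.94 - 2.72 × (2.24) = 2.94 - 6.0928 = -3.1528%.
Real GDP in the next year = 14560 × (1 - 3.1528/100) = 14560 × 0.968472 ≈ 14101 billion.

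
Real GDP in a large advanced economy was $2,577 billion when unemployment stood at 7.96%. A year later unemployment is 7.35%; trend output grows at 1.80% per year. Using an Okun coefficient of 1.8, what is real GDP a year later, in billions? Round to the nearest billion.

$2,652 billion

Δu = 7.35 - 7.96 = -0.61 points.
Okun's law (growth form): g_Y = g_Y* - β × Δu = 1.80 - 1.8 × (-0.61) = 1.8 + 1.098 = 2.898%.
Real GDP in the next year = 2577 × (1 + 2.898/100) = 2577 × 1.02898 ≈ 2652 billion.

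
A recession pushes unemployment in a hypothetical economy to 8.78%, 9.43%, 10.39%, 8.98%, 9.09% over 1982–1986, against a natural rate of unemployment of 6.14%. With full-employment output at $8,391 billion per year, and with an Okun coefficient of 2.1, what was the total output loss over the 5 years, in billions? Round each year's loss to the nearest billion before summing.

Year 1982: gap = -2.1 × (8.78 - 6.14) = -5.544%, loss ≈ 8391 × 5.544/100 ≈ 465.
Year 1983: gap = -2.1 × (9.43 - 6.14) = -6.909%, loss ≈ 8391 × 6.909/100 ≈ 580.
Year 1984: gap = -2.1 × (10.39 - 6.14) = -8.925%, loss ≈ 8391 × 8.925/100 ≈ 749.
Year 1985: gap = -2.1 × (8.98 - 6.14) = -5.964%, loss ≈ 8391 × 5.964/100 ≈ 500.
Year 1986: gap = -2.1 × (9.09 - 6.14) = -6.195%, loss ≈ 8391 × 6.195/100 ≈ 520.
Total lost output = 465 + 580 + 749 + 500 + 520 = 2814 billion.

$2,814 billion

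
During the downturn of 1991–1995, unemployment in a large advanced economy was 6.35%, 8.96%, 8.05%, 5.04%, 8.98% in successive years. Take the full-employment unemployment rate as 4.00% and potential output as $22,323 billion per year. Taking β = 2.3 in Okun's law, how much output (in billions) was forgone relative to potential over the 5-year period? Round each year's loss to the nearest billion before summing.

$8,924 billion

Year 1991: gap = -2.3 × (6.35 - 4) = -5.405%, loss ≈ 22323 × 5.405/100 ≈ 1207.
Year 1992: gap = -2.3 × (8.96 - 4) = -11.408%, loss ≈ 22323 × 11.408/100 ≈ 2547.
Year 1993: gap = -2.3 × (8.05 - 4) = -9.315%, loss ≈ 22323 × 9.315/100 ≈ 2079.
Year 1994: gap = -2.3 × (5.04 - 4) = -2.392%, loss ≈ 22323 × 2.392/100 ≈ 534.
Year 1995: gap = -2.3 × (8.98 - 4) = -11.454%, loss ≈ 22323 × 11.454/100 ≈ 2557.
Total lost output = 1207 + 2547 + 2079 + 534 + 2557 = 8924 billion.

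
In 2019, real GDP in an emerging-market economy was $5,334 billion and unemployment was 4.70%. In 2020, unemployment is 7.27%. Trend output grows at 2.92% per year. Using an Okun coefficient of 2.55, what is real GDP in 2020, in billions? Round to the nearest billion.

Δu = 7.27 - 4.7 = 2.57 points.
Okun's law (growth form): g_Y = g_Y* - β × Δu = 2.92 - 2.55 × (2.57) = 2.92 - 6.5535 = -3.6335%.
Real GDP in the next year = 5334 × (1 - 3.6335/100) = 5334 × 0.963665 ≈ 5140 billion.

$5,140 billion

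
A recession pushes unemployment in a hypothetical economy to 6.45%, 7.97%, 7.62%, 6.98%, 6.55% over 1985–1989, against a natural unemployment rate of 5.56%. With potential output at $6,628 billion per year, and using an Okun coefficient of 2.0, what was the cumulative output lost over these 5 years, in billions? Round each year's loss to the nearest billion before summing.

$1,029 billion

Year 1985: gap = -2.0 × (6.45 - 5.56) = -1.78%, loss ≈ 6628 × 1.78/100 ≈ 118.
Year 1986: gap = -2.0 × (7.97 - 5.56) = -4.82%, loss ≈ 6628 × 4.82/100 ≈ 319.
Year 1987: gap = -2.0 × (7.62 - 5.56) = -4.12%, loss ≈ 6628 × 4.12/100 ≈ 273.
Year 1988: gap = -2.0 × (6.98 - 5.56) = -2.84%, loss ≈ 6628 × 2.84/100 ≈ 188.
Year 1989: gap = -2.0 × (6.55 - 5.56) = -1.98%, loss ≈ 6628 × 1.98/100 ≈ 131.
Total lost output = 118 + 319 + 273 + 188 + 131 = 1029 billion.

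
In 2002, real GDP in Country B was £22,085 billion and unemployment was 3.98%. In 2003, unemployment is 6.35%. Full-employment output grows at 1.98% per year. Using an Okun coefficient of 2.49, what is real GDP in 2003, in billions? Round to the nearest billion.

Δu = 6.35 - 3.98 = 2.37 points.
Okun's law (growth form): g_Y = g_Y* - β × Δu = 1.98 - 2.49 × (2.37) = 1.98 - 5.9013 = -3.9213%.
Real GDP in the next year = 22085 × (1 - 3.9213/100) = 22085 × 0.960787 ≈ 21219 billion.

£21,219 billion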